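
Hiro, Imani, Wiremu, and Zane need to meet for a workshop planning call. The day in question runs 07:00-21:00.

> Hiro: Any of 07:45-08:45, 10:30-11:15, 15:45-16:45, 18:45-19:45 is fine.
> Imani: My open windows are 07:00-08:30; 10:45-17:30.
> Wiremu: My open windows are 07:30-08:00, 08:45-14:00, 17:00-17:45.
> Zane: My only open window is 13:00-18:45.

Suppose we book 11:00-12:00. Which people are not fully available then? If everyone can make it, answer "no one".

Hiro, Zane

Hiro: not fully free for 11:00-12:00. Imani: free for 11:00-12:00. Wiremu: free for 11:00-12:00. Zane: not fully free for 11:00-12:00.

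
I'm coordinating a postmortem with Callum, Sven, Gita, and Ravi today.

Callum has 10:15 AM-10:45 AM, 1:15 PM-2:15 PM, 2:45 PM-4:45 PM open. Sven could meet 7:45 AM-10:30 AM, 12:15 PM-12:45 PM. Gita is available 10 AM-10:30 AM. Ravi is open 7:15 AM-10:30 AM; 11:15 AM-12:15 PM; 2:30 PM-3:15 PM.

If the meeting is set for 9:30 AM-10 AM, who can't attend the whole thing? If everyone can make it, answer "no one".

Callum: not fully free for 09:30-10:00. Sven: free for 09:30-10:00. Gita: not fully free for 09:30-10:00. Ravi: free for 09:30-10:00.

Callum, Gita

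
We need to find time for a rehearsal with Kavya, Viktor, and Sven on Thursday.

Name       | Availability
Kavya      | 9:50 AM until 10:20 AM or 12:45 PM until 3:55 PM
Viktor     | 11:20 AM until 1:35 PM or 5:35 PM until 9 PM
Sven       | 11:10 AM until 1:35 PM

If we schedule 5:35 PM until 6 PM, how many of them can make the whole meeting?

Viktor can make the full 17:35-18:00 slot — that's 1.

1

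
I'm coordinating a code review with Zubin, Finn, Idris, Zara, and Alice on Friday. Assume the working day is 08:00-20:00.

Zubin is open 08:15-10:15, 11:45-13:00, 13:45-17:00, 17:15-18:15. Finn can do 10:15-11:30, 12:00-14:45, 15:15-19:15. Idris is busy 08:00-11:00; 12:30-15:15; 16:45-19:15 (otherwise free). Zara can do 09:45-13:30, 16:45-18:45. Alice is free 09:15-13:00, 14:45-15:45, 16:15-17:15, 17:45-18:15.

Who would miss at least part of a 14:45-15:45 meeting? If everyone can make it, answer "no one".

Finn, Idris, Zara

Zubin free: 08:15-10:15, 11:45-13:00, 13:45-17:00, 17:15-18:15.
Finn free: 10:15-11:30, 12:00-14:45, 15:15-19:15.
Idris free: 11:00-12:30, 15:15-16:45, 19:15-20:00 (invert busy blocks within the working day).
Zara free: 09:45-13:30, 16:45-18:45.
Alice free: 09:15-13:00, 14:45-15:45, 16:15-17:15, 17:45-18:15.
Zubin: free for 14:45-15:45. Finn: not fully free for 14:45-15:45. Idris: not fully free for 14:45-15:45. Zara: not fully free for 14:45-15:45. Alice: free for 14:45-15:45.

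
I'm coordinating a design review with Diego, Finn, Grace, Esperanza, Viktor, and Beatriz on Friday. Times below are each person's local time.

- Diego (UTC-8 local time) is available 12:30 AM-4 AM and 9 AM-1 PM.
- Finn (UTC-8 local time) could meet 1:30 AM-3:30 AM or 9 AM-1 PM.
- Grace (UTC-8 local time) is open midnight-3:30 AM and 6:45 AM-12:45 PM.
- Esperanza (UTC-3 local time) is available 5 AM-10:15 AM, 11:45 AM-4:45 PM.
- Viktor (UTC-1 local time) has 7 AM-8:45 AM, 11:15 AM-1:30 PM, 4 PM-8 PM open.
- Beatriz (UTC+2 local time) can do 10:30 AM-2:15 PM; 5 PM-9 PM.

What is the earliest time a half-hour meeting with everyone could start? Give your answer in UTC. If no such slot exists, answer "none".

17:00

Diego in UTC: 08:30-12:00, 17:00-21:00 (add 8h to convert from UTC-8).
Finn in UTC: 09:30-11:30, 17:00-21:00 (add 8h to convert from UTC-8).
Grace in UTC: 08:00-11:30, 14:45-20:45 (add 8h to convert from UTC-8).
Esperanza in UTC: 08:00-13:15, 14:45-19:45 (add 3h to convert from UTC-3).
Viktor in UTC: 08:00-09:45, 12:15-14:30, 17:00-21:00 (add 1h to convert from UTC-1).
Beatriz in UTC: 08:30-12:15, 15:00-19:00 (subtract 2h to convert from UTC+2).
Diego ∩ Finn: 09:30-11:30, 17:00-21:00.
Diego ∩ Finn ∩ Grace: 09:30-11:30, 17:00-20:45.
Diego ∩ Finn ∩ Grace ∩ Esperanza: 09:30-11:30, 17:00-19:45.
Diego ∩ Finn ∩ Grace ∩ Esperanza ∩ Viktor: 09:30-09:45, 17:00-19:45.
Diego ∩ Finn ∩ Grace ∩ Esperanza ∩ Viktor ∩ Beatriz: 09:30-09:45, 17:00-19:00.
So the common availability across everyone is 09:30-09:45, 17:00-19:00.
The first common window of at least 30 minutes is 17:00-19:00, so the earliest start is 17:00.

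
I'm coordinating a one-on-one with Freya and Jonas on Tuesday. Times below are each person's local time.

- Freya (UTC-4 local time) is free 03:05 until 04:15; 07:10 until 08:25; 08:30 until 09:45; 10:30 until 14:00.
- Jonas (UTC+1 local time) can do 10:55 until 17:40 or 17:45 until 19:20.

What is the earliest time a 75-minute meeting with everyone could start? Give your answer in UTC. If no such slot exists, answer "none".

11:10

Freya in UTC: 07:05-08:15, 11:10-12:25, 12:30-13:45, 14:30-18:00 (add 4h to convert from UTC-4).
Jonas in UTC: 09:55-16:40, 16:45-18:20 (subtract 1h to convert from UTC+1).
Freya ∩ Jonas: 11:10-12:25, 12:30-13:45, 14:30-16:40, 16:45-18:00.
So the common availability across everyone is 11:10-12:25, 12:30-13:45, 14:30-16:40, 16:45-18:00.
The first common window of at least 75 minutes is 11:10-12:25, so the earliest start is 11:10.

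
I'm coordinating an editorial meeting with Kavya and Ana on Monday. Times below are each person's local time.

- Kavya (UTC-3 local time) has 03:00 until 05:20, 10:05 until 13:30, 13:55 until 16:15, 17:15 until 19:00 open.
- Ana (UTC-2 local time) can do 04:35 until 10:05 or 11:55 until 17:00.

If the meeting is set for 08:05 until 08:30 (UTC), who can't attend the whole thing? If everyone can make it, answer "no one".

Kavya in UTC: 06:00-08:20, 13:05-16:30, 16:55-19:15, 20:15-22:00 (add 3h to convert from UTC-3).
Ana in UTC: 06:35-12:05, 13:55-19:00 (add 2h to convert from UTC-2).
Kavya: not fully free for 08:05-08:30. Ana: free for 08:05-08:30.

Kavya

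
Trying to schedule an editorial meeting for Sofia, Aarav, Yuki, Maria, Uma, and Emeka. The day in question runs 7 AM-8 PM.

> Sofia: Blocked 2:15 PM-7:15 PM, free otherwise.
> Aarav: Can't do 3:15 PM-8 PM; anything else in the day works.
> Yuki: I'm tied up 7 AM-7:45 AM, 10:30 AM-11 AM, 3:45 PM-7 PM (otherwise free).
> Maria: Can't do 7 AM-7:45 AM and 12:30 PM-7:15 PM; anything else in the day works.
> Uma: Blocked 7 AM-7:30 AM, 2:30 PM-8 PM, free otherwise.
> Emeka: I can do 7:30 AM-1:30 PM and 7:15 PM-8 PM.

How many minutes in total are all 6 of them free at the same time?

255

Sofia free: 07:00-14:15, 19:15-20:00 (invert busy blocks within the working day).
Aarav free: 07:00-15:15 (invert busy blocks within the working day).
Yuki free: 07:45-10:30, 11:00-15:45, 19:00-20:00 (invert busy blocks within the working day).
Maria free: 07:45-12:30, 19:15-20:00 (invert busy blocks within the working day).
Uma free: 07:30-14:30 (invert busy blocks within the working day).
Emeka free: 07:30-13:30, 19:15-20:00.
Sofia ∩ Aarav: 07:00-14:15.
Sofia ∩ Aarav ∩ Yuki: 07:45-10:30, 11:00-14:15.
Sofia ∩ Aarav ∩ Yuki ∩ Maria: 07:45-10:30, 11:00-12:30.
Sofia ∩ Aarav ∩ Yuki ∩ Maria ∩ Uma: 07:45-10:30, 11:00-12:30.
Sofia ∩ Aarav ∩ Yuki ∩ Maria ∩ Uma ∩ Emeka: 07:45-10:30, 11:00-12:30.
Those are the intersection windows.
Summing the common windows: 165 + 90 = 255 minutes.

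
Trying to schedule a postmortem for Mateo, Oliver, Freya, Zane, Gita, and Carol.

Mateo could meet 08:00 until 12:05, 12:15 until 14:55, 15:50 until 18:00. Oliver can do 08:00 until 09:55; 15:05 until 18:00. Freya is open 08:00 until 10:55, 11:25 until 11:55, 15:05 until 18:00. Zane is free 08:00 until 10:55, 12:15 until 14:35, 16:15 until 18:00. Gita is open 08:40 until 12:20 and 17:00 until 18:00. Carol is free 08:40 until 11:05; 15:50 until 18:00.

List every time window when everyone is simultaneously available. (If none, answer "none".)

Mateo ∩ Oliver: 08:00-09:55, 15:50-18:00.
Mateo ∩ Oliver ∩ Freya: 08:00-09:55, 15:50-18:00.
Mateo ∩ Oliver ∩ Freya ∩ Zane: 08:00-09:55, 16:15-18:00.
Mateo ∩ Oliver ∩ Freya ∩ Zane ∩ Gita: 08:40-09:55, 17:00-18:00.
Mateo ∩ Oliver ∩ Freya ∩ Zane ∩ Gita ∩ Carol: 08:40-09:55, 17:00-18:00.
Those are the intersection windows.

08:40-09:55, 17:00-18:00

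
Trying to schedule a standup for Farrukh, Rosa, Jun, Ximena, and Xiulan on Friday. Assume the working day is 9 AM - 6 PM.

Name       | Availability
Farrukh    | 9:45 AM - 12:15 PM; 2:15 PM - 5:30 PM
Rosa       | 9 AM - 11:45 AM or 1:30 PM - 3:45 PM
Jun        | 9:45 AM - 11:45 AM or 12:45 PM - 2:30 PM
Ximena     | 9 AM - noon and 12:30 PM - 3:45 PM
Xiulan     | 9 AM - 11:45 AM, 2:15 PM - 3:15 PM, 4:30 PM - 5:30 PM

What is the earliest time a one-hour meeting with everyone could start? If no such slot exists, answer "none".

09:45

Farrukh ∩ Rosa: 09:45-11:45, 14:15-15:45.
Farrukh ∩ Rosa ∩ Jun: 09:45-11:45, 14:15-14:30.
Farrukh ∩ Rosa ∩ Jun ∩ Ximena: 09:45-11:45, 14:15-14:30.
Farrukh ∩ Rosa ∩ Jun ∩ Ximena ∩ Xiulan: 09:45-11:45, 14:15-14:30.
So the common availability across everyone is 09:45-11:45, 14:15-14:30.
The first common window of at least 60 minutes is 09:45-11:45, so the earliest start is 09:45.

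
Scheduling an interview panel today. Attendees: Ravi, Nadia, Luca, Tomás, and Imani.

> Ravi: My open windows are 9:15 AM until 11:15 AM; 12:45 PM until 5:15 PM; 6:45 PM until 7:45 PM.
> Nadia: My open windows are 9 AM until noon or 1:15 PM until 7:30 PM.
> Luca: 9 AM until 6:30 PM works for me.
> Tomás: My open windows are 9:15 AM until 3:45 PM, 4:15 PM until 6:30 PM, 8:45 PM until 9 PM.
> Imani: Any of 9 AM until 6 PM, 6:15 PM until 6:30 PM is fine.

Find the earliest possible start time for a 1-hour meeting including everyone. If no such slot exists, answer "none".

Ravi ∩ Nadia: 09:15-11:15, 13:15-17:15, 18:45-19:30.
Ravi ∩ Nadia ∩ Luca: 09:15-11:15, 13:15-17:15.
Ravi ∩ Nadia ∩ Luca ∩ Tomás: 09:15-11:15, 13:15-15:45, 16:15-17:15.
Ravi ∩ Nadia ∩ Luca ∩ Tomás ∩ Imani: 09:15-11:15, 13:15-15:45, 16:15-17:15.
Those are the intersection windows.
The first common window of at least 60 minutes is 09:15-11:15, so the earliest start is 09:15.

09:15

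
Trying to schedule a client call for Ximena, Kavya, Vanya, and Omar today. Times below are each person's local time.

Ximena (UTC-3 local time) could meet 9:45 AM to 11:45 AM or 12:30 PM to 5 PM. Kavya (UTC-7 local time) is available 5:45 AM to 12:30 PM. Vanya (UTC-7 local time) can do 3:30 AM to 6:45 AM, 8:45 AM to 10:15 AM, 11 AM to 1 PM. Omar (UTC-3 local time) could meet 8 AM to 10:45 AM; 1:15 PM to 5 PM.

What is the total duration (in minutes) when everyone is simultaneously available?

Ximena in UTC: 12:45-14:45, 15:30-20:00 (add 3h to convert from UTC-3).
Kavya in UTC: 12:45-19:30 (add 7h to convert from UTC-7).
Vanya in UTC: 10:30-13:45, 15:45-17:15, 18:00-20:00 (add 7h to convert from UTC-7).
Omar in UTC: 11:00-13:45, 16:15-20:00 (add 3h to convert from UTC-3).
Ximena ∩ Kavya: 12:45-14:45, 15:30-19:30.
Ximena ∩ Kavya ∩ Vanya: 12:45-13:45, 15:45-17:15, 18:00-19:30.
Ximena ∩ Kavya ∩ Vanya ∩ Omar: 12:45-13:45, 16:15-17:15, 18:00-19:30.
Those are the intersection windows.
Summing the common windows: 60 + 60 + 90 = 210 minutes.

210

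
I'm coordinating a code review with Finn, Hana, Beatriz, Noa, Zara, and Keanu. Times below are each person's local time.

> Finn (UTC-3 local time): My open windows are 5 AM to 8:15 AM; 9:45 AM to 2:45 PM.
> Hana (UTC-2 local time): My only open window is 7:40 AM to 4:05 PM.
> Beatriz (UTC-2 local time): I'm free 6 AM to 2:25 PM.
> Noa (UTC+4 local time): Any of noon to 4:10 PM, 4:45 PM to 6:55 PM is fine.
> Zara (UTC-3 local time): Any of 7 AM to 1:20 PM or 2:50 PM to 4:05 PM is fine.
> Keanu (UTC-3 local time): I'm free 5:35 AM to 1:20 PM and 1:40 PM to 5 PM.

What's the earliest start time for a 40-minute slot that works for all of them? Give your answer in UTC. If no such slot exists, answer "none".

10:00

Finn in UTC: 08:00-11:15, 12:45-17:45 (add 3h to convert from UTC-3).
Hana in UTC: 09:40-18:05 (add 2h to convert from UTC-2).
Beatriz in UTC: 08:00-16:25 (add 2h to convert from UTC-2).
Noa in UTC: 08:00-12:10, 12:45-14:55 (subtract 4h to convert from UTC+4).
Zara in UTC: 10:00-16:20, 17:50-19:05 (add 3h to convert from UTC-3).
Keanu in UTC: 08:35-16:20, 16:40-20:00 (add 3h to convert from UTC-3).
Finn ∩ Hana: 09:40-11:15, 12:45-17:45.
Finn ∩ Hana ∩ Beatriz: 09:40-11:15, 12:45-16:25.
Finn ∩ Hana ∩ Beatriz ∩ Noa: 09:40-11:15, 12:45-14:55.
Finn ∩ Hana ∩ Beatriz ∩ Noa ∩ Zara: 10:00-11:15, 12:45-14:55.
Finn ∩ Hana ∩ Beatriz ∩ Noa ∩ Zara ∩ Keanu: 10:00-11:15, 12:45-14:55.
Those are the intersection windows.
The first common window of at least 40 minutes is 10:00-11:15, so the earliest start is 10:00.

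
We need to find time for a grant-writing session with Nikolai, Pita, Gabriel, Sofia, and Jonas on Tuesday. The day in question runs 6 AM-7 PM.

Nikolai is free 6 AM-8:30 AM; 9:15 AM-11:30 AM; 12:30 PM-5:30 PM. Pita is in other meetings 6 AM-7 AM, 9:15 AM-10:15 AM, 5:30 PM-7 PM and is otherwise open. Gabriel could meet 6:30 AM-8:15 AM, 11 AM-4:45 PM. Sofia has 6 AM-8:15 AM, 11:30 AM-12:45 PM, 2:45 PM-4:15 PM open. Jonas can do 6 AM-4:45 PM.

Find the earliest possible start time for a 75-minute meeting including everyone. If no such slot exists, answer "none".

07:00

Nikolai free: 06:00-08:30, 09:15-11:30, 12:30-17:30.
Pita free: 07:00-09:15, 10:15-17:30 (invert busy blocks within the working day).
Gabriel free: 06:30-08:15, 11:00-16:45.
Sofia free: 06:00-08:15, 11:30-12:45, 14:45-16:15.
Jonas free: 06:00-16:45.
Nikolai ∩ Pita: 07:00-08:30, 10:15-11:30, 12:30-17:30.
Nikolai ∩ Pita ∩ Gabriel: 07:00-08:15, 11:00-11:30, 12:30-16:45.
Nikolai ∩ Pita ∩ Gabriel ∩ Sofia: 07:00-08:15, 12:30-12:45, 14:45-16:15.
Nikolai ∩ Pita ∩ Gabriel ∩ Sofia ∩ Jonas: 07:00-08:15, 12:30-12:45, 14:45-16:15.
The first common window of at least 75 minutes is 07:00-08:15, so the earliest start is 07:00.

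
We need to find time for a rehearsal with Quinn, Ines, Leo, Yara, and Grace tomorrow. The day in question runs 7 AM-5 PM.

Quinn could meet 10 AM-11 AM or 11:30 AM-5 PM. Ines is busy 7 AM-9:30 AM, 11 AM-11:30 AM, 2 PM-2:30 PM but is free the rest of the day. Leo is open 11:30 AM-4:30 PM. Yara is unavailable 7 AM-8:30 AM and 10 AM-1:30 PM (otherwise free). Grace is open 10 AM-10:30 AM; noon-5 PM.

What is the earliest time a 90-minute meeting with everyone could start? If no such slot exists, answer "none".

14:30

Quinn free: 10:00-11:00, 11:30-17:00.
Ines free: 09:30-11:00, 11:30-14:00, 14:30-17:00 (invert busy blocks within the working day).
Leo free: 11:30-16:30.
Yara free: 08:30-10:00, 13:30-17:00 (invert busy blocks within the working day).
Grace free: 10:00-10:30, 12:00-17:00.
Quinn ∩ Ines: 10:00-11:00, 11:30-14:00, 14:30-17:00.
Quinn ∩ Ines ∩ Leo: 11:30-14:00, 14:30-16:30.
Quinn ∩ Ines ∩ Leo ∩ Yara: 13:30-14:00, 14:30-16:30.
Quinn ∩ Ines ∩ Leo ∩ Yara ∩ Grace: 13:30-14:00, 14:30-16:30.
The first common window of at least 90 minutes is 14:30-16:30, so the earliest start is 14:30.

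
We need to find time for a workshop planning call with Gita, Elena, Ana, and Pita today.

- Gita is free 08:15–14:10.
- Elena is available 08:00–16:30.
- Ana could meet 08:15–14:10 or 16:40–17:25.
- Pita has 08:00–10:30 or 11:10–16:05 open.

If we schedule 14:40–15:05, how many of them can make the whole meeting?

2

Elena and Pita can make the full 14:40-15:05 slot — that's 2.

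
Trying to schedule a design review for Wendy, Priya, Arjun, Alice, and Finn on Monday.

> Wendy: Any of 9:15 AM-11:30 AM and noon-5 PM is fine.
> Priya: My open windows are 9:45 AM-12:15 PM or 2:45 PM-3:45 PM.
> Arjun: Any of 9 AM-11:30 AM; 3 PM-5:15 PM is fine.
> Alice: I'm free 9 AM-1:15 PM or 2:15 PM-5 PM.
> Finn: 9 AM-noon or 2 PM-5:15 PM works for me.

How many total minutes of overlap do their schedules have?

150

Wendy ∩ Priya: 09:45-11:30, 12:00-12:15, 14:45-15:45.
Wendy ∩ Priya ∩ Arjun: 09:45-11:30, 15:00-15:45.
Wendy ∩ Priya ∩ Arjun ∩ Alice: 09:45-11:30, 15:00-15:45.
Wendy ∩ Priya ∩ Arjun ∩ Alice ∩ Finn: 09:45-11:30, 15:00-15:45.
Summing the common windows: 105 + 45 = 150 minutes.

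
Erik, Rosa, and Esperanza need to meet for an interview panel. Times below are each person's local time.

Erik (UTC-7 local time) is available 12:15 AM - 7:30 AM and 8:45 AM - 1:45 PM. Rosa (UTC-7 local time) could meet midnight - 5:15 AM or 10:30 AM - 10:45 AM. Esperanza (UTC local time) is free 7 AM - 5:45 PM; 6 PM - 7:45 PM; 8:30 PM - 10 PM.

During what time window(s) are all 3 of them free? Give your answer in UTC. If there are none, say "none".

07:15-12:15, 17:30-17:45

Erik in UTC: 07:15-14:30, 15:45-20:45 (add 7h to convert from UTC-7).
Rosa in UTC: 07:00-12:15, 17:30-17:45 (add 7h to convert from UTC-7).
Esperanza in UTC: 07:00-17:45, 18:00-19:45, 20:30-22:00.
Erik ∩ Rosa: 07:15-12:15, 17:30-17:45.
Erik ∩ Rosa ∩ Esperanza: 07:15-12:15, 17:30-17:45.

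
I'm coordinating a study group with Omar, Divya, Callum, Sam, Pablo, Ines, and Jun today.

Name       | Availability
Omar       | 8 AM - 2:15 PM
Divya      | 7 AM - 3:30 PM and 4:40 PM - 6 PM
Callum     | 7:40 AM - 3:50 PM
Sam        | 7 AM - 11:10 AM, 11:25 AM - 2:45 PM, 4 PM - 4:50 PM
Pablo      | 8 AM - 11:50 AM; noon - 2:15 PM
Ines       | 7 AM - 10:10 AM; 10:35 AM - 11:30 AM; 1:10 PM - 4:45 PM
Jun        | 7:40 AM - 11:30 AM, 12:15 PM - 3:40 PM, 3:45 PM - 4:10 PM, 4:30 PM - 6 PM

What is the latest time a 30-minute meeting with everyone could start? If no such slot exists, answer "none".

Omar ∩ Divya: 08:00-14:15.
Omar ∩ Divya ∩ Callum: 08:00-14:15.
Omar ∩ Divya ∩ Callum ∩ Sam: 08:00-11:10, 11:25-14:15.
Omar ∩ Divya ∩ Callum ∩ Sam ∩ Pablo: 08:00-11:10, 11:25-11:50, 12:00-14:15.
Omar ∩ Divya ∩ Callum ∩ Sam ∩ Pablo ∩ Ines: 08:00-10:10, 10:35-11:10, 11:25-11:30, 13:10-14:15.
Omar ∩ Divya ∩ Callum ∩ Sam ∩ Pablo ∩ Ines ∩ Jun: 08:00-10:10, 10:35-11:10, 11:25-11:30, 13:10-14:15.
Those are the intersection windows.
The last common window of at least 30 minutes is 13:10-14:15; a 30-minute meeting can start as late as 13:45 and still end by 14:15.

13:45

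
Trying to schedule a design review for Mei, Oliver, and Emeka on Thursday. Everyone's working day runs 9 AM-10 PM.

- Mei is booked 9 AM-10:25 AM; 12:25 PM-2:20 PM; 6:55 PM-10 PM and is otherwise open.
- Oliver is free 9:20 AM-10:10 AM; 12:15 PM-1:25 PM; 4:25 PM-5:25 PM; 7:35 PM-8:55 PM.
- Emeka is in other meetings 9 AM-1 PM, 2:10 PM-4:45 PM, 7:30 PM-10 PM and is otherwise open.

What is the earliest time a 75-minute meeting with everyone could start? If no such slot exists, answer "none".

none

Mei free: 10:25-12:25, 14:20-18:55 (invert busy blocks within the working day).
Oliver free: 09:20-10:10, 12:15-13:25, 16:25-17:25, 19:35-20:55.
Emeka free: 13:00-14:10, 16:45-19:30 (invert busy blocks within the working day).
Mei ∩ Oliver: 12:15-12:25, 16:25-17:25.
Mei ∩ Oliver ∩ Emeka: 16:45-17:25.
No common window is at least 75 minutes long.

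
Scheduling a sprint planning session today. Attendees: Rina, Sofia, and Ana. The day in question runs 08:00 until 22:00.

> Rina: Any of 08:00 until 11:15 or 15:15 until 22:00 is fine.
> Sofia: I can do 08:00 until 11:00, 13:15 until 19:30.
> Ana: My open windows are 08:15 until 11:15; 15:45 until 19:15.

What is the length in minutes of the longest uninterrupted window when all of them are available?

210

Rina ∩ Sofia: 08:00-11:00, 15:15-19:30.
Rina ∩ Sofia ∩ Ana: 08:15-11:00, 15:45-19:15.
The longest is 15:45-19:15 at 210 minutes.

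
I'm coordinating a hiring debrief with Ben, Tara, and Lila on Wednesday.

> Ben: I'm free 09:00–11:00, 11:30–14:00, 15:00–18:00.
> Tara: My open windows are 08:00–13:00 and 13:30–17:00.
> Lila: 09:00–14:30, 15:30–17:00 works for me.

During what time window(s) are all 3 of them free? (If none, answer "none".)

Ben ∩ Tara: 09:00-11:00, 11:30-13:00, 13:30-14:00, 15:00-17:00.
Ben ∩ Tara ∩ Lila: 09:00-11:00, 11:30-13:00, 13:30-14:00, 15:30-17:00.
Those are the intersection windows.

09:00-11:00, 11:30-13:00, 13:30-14:00, 15:30-17:00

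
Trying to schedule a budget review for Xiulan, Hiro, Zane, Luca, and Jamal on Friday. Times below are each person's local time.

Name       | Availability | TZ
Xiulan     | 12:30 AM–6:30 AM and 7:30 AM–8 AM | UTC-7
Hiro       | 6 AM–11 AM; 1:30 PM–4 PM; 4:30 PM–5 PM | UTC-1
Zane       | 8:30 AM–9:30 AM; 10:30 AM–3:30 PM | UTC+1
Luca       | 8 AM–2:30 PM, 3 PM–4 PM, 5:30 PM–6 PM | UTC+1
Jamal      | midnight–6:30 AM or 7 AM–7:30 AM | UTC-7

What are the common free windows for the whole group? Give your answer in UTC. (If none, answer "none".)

07:30-08:30, 09:30-12:00

Xiulan in UTC: 07:30-13:30, 14:30-15:00 (add 7h to convert from UTC-7).
Hiro in UTC: 07:00-12:00, 14:30-17:00, 17:30-18:00 (add 1h to convert from UTC-1).
Zane in UTC: 07:30-08:30, 09:30-14:30 (subtract 1h to convert from UTC+1).
Luca in UTC: 07:00-13:30, 14:00-15:00, 16:30-17:00 (subtract 1h to convert from UTC+1).
Jamal in UTC: 07:00-13:30, 14:00-14:30 (add 7h to convert from UTC-7).
Xiulan ∩ Hiro: 07:30-12:00, 14:30-15:00.
Xiulan ∩ Hiro ∩ Zane: 07:30-08:30, 09:30-12:00.
Xiulan ∩ Hiro ∩ Zane ∩ Luca: 07:30-08:30, 09:30-12:00.
Xiulan ∩ Hiro ∩ Zane ∩ Luca ∩ Jamal: 07:30-08:30, 09:30-12:00.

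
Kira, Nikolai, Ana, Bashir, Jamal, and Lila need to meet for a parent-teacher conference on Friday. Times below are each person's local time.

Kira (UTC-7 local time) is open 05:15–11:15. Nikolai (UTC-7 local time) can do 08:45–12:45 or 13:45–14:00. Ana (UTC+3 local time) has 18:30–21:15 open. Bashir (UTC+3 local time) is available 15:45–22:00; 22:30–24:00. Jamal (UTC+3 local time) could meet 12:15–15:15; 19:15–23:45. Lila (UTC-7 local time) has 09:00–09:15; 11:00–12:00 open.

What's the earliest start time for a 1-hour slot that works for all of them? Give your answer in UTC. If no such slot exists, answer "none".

Kira in UTC: 12:15-18:15 (add 7h to convert from UTC-7).
Nikolai in UTC: 15:45-19:45, 20:45-21:00 (add 7h to convert from UTC-7).
Ana in UTC: 15:30-18:15 (subtract 3h to convert from UTC+3).
Bashir in UTC: 12:45-19:00, 19:30-21:00 (subtract 3h to convert from UTC+3).
Jamal in UTC: 09:15-12:15, 16:15-20:45 (subtract 3h to convert from UTC+3).
Lila in UTC: 16:00-16:15, 18:00-19:00 (add 7h to convert from UTC-7).
Kira ∩ Nikolai: 15:45-18:15.
Kira ∩ Nikolai ∩ Ana: 15:45-18:15.
Kira ∩ Nikolai ∩ Ana ∩ Bashir: 15:45-18:15.
Kira ∩ Nikolai ∩ Ana ∩ Bashir ∩ Jamal: 16:15-18:15.
Kira ∩ Nikolai ∩ Ana ∩ Bashir ∩ Jamal ∩ Lila: 18:00-18:15.
No common window is at least 60 minutes long.

none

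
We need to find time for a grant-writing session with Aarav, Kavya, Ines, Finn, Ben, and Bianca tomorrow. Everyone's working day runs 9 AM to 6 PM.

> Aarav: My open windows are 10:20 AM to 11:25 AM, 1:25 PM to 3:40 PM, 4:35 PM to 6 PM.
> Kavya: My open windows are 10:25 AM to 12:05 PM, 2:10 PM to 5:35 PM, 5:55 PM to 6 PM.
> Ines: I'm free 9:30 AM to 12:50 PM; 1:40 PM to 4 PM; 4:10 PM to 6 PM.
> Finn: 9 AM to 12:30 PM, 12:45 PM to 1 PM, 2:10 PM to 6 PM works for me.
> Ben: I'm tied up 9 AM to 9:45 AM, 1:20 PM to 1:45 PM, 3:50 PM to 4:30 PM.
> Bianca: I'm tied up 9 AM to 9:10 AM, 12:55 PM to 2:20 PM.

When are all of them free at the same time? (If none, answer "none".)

Aarav free: 10:20-11:25, 13:25-15:40, 16:35-18:00.
Kavya free: 10:25-12:05, 14:10-17:35, 17:55-18:00.
Ines free: 09:30-12:50, 13:40-16:00, 16:10-18:00.
Finn free: 09:00-12:30, 12:45-13:00, 14:10-18:00.
Ben free: 09:45-13:20, 13:45-15:50, 16:30-18:00 (invert busy blocks within the working day).
Bianca free: 09:10-12:55, 14:20-18:00 (invert busy blocks within the working day).
Aarav ∩ Kavya: 10:25-11:25, 14:10-15:40, 16:35-17:35, 17:55-18:00.
Aarav ∩ Kavya ∩ Ines: 10:25-11:25, 14:10-15:40, 16:35-17:35, 17:55-18:00.
Aarav ∩ Kavya ∩ Ines ∩ Finn: 10:25-11:25, 14:10-15:40, 16:35-17:35, 17:55-18:00.
Aarav ∩ Kavya ∩ Ines ∩ Finn ∩ Ben: 10:25-11:25, 14:10-15:40, 16:35-17:35, 17:55-18:00.
Aarav ∩ Kavya ∩ Ines ∩ Finn ∩ Ben ∩ Bianca: 10:25-11:25, 14:20-15:40, 16:35-17:35, 17:55-18:00.
Those are the intersection windows.

10:25-11:25, 14:20-15:40, 16:35-17:35, 17:55-18:00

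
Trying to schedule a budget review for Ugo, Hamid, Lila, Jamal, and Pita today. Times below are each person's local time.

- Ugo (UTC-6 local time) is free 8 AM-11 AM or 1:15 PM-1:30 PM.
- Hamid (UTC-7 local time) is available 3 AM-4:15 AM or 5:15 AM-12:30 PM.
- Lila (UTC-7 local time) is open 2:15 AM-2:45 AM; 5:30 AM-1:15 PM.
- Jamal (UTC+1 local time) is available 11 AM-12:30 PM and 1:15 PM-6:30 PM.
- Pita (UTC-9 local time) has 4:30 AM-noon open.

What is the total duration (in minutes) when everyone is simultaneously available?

180

Ugo in UTC: 14:00-17:00, 19:15-19:30 (add 6h to convert from UTC-6).
Hamid in UTC: 10:00-11:15, 12:15-19:30 (add 7h to convert from UTC-7).
Lila in UTC: 09:15-09:45, 12:30-20:15 (add 7h to convert from UTC-7).
Jamal in UTC: 10:00-11:30, 12:15-17:30 (subtract 1h to convert from UTC+1).
Pita in UTC: 13:30-21:00 (add 9h to convert from UTC-9).
Ugo ∩ Hamid: 14:00-17:00, 19:15-19:30.
Ugo ∩ Hamid ∩ Lila: 14:00-17:00, 19:15-19:30.
Ugo ∩ Hamid ∩ Lila ∩ Jamal: 14:00-17:00.
Ugo ∩ Hamid ∩ Lila ∩ Jamal ∩ Pita: 14:00-17:00.
So the common availability across everyone is 14:00-17:00.
That's a single block of 180 minutes.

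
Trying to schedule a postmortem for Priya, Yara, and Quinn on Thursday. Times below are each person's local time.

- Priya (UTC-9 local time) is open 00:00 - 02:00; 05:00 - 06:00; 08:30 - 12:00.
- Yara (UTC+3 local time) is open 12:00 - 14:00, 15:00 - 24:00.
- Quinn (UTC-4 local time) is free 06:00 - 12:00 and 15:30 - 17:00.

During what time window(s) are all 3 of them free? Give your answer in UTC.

Priya in UTC: 09:00-11:00, 14:00-15:00, 17:30-21:00 (add 9h to convert from UTC-9).
Yara in UTC: 09:00-11:00, 12:00-21:00 (subtract 3h to convert from UTC+3).
Quinn in UTC: 10:00-16:00, 19:30-21:00 (add 4h to convert from UTC-4).
Priya ∩ Yara: 09:00-11:00, 14:00-15:00, 17:30-21:00.
Priya ∩ Yara ∩ Quinn: 10:00-11:00, 14:00-15:00, 19:30-21:00.
So the common availability across everyone is 10:00-11:00, 14:00-15:00, 19:30-21:00.

10:00-11:00, 14:00-15:00, 19:30-21:00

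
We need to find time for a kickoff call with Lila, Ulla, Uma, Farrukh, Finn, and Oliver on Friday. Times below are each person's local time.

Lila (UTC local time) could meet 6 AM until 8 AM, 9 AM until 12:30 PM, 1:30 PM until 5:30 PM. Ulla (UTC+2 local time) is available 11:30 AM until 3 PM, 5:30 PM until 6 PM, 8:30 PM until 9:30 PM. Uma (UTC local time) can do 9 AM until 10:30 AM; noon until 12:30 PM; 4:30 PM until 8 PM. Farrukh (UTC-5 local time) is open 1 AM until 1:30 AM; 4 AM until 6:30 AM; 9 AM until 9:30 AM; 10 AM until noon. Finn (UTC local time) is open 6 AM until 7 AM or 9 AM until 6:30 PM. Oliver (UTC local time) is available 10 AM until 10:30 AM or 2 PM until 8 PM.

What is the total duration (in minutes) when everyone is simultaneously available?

30

Lila in UTC: 06:00-08:00, 09:00-12:30, 13:30-17:30.
Ulla in UTC: 09:30-13:00, 15:30-16:00, 18:30-19:30 (subtract 2h to convert from UTC+2).
Uma in UTC: 09:00-10:30, 12:00-12:30, 16:30-20:00.
Farrukh in UTC: 06:00-06:30, 09:00-11:30, 14:00-14:30, 15:00-17:00 (add 5h to convert from UTC-5).
Finn in UTC: 06:00-07:00, 09:00-18:30.
Oliver in UTC: 10:00-10:30, 14:00-20:00.
Lila ∩ Ulla: 09:30-12:30, 15:30-16:00.
Lila ∩ Ulla ∩ Uma: 09:30-10:30, 12:00-12:30.
Lila ∩ Ulla ∩ Uma ∩ Farrukh: 09:30-10:30.
Lila ∩ Ulla ∩ Uma ∩ Farrukh ∩ Finn: 09:30-10:30.
Lila ∩ Ulla ∩ Uma ∩ Farrukh ∩ Finn ∩ Oliver: 10:00-10:30.
Those are the intersection windows.
That's a single block of 30 minutes.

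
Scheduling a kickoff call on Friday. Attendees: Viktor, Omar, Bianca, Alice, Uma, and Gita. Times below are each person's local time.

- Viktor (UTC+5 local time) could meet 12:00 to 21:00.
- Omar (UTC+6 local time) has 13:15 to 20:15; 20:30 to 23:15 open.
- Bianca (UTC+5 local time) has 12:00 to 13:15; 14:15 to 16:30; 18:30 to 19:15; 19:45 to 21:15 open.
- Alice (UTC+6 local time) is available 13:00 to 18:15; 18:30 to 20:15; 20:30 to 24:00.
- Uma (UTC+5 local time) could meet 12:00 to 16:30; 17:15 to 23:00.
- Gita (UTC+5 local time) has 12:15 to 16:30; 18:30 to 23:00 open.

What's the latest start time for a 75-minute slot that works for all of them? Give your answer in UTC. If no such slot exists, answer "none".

Viktor in UTC: 07:00-16:00 (subtract 5h to convert from UTC+5).
Omar in UTC: 07:15-14:15, 14:30-17:15 (subtract 6h to convert from UTC+6).
Bianca in UTC: 07:00-08:15, 09:15-11:30, 13:30-14:15, 14:45-16:15 (subtract 5h to convert from UTC+5).
Alice in UTC: 07:00-12:15, 12:30-14:15, 14:30-18:00 (subtract 6h to convert from UTC+6).
Uma in UTC: 07:00-11:30, 12:15-18:00 (subtract 5h to convert from UTC+5).
Gita in UTC: 07:15-11:30, 13:30-18:00 (subtract 5h to convert from UTC+5).
Viktor ∩ Omar: 07:15-14:15, 14:30-16:00.
Viktor ∩ Omar ∩ Bianca: 07:15-08:15, 09:15-11:30, 13:30-14:15, 14:45-16:00.
Viktor ∩ Omar ∩ Bianca ∩ Alice: 07:15-08:15, 09:15-11:30, 13:30-14:15, 14:45-16:00.
Viktor ∩ Omar ∩ Bianca ∩ Alice ∩ Uma: 07:15-08:15, 09:15-11:30, 13:30-14:15, 14:45-16:00.
Viktor ∩ Omar ∩ Bianca ∩ Alice ∩ Uma ∩ Gita: 07:15-08:15, 09:15-11:30, 13:30-14:15, 14:45-16:00.
The last common window of at least 75 minutes is 14:45-16:00; a 75-minute meeting can start as late as 14:45 and still end by 16:00.

14:45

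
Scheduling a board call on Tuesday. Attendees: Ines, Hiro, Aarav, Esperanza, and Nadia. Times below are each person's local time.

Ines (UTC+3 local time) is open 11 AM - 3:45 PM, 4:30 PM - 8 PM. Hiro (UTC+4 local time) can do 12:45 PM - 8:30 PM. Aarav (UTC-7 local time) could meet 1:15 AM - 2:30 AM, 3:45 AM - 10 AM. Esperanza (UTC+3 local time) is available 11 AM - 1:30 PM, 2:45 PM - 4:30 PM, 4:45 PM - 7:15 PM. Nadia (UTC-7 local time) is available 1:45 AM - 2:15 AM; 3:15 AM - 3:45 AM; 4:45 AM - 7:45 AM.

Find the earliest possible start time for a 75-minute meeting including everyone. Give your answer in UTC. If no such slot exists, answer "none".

none

Ines in UTC: 08:00-12:45, 13:30-17:00 (subtract 3h to convert from UTC+3).
Hiro in UTC: 08:45-16:30 (subtract 4h to convert from UTC+4).
Aarav in UTC: 08:15-09:30, 10:45-17:00 (add 7h to convert from UTC-7).
Esperanza in UTC: 08:00-10:30, 11:45-13:30, 13:45-16:15 (subtract 3h to convert from UTC+3).
Nadia in UTC: 08:45-09:15, 10:15-10:45, 11:45-14:45 (add 7h to convert from UTC-7).
Ines ∩ Hiro: 08:45-12:45, 13:30-16:30.
Ines ∩ Hiro ∩ Aarav: 08:45-09:30, 10:45-12:45, 13:30-16:30.
Ines ∩ Hiro ∩ Aarav ∩ Esperanza: 08:45-09:30, 11:45-12:45, 13:45-16:15.
Ines ∩ Hiro ∩ Aarav ∩ Esperanza ∩ Nadia: 08:45-09:15, 11:45-12:45, 13:45-14:45.
No common window is at least 75 minutes long.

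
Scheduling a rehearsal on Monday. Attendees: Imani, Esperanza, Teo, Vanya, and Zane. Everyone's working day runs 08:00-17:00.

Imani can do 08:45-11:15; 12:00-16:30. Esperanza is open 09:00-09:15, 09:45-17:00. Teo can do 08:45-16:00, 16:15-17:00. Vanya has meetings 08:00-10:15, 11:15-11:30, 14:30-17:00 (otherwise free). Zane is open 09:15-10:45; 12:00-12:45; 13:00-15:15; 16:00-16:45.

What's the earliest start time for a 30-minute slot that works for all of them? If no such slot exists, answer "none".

Imani free: 08:45-11:15, 12:00-16:30.
Esperanza free: 09:00-09:15, 09:45-17:00.
Teo free: 08:45-16:00, 16:15-17:00.
Vanya free: 10:15-11:15, 11:30-14:30 (invert busy blocks within the working day).
Zane free: 09:15-10:45, 12:00-12:45, 13:00-15:15, 16:00-16:45.
Imani ∩ Esperanza: 09:00-09:15, 09:45-11:15, 12:00-16:30.
Imani ∩ Esperanza ∩ Teo: 09:00-09:15, 09:45-11:15, 12:00-16:00, 16:15-16:30.
Imani ∩ Esperanza ∩ Teo ∩ Vanya: 10:15-11:15, 12:00-14:30.
Imani ∩ Esperanza ∩ Teo ∩ Vanya ∩ Zane: 10:15-10:45, 12:00-12:45, 13:00-14:30.
The first common window of at least 30 minutes is 10:15-10:45, so the earliest start is 10:15.

10:15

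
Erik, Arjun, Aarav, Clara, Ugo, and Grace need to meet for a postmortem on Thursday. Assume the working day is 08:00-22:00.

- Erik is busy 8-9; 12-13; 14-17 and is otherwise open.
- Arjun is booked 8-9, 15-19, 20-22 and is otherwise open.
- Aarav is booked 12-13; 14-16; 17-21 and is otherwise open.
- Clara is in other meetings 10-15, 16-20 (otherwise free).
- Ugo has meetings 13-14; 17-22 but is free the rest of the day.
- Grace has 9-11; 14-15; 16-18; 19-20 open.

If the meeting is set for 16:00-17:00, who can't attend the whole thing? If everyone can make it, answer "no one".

Arjun, Clara, Erik

Erik free: 09:00-12:00, 13:00-14:00, 17:00-22:00 (invert busy blocks within the working day).
Arjun free: 09:00-15:00, 19:00-20:00 (invert busy blocks within the working day).
Aarav free: 08:00-12:00, 13:00-14:00, 16:00-17:00, 21:00-22:00 (invert busy blocks within the working day).
Clara free: 08:00-10:00, 15:00-16:00, 20:00-22:00 (invert busy blocks within the working day).
Ugo free: 08:00-13:00, 14:00-17:00 (invert busy blocks within the working day).
Grace free: 09:00-11:00, 14:00-15:00, 16:00-18:00, 19:00-20:00.
Erik: not fully free for 16:00-17:00. Arjun: not fully free for 16:00-17:00. Aarav: free for 16:00-17:00. Clara: not fully free for 16:00-17:00. Ugo: free for 16:00-17:00. Grace: free for 16:00-17:00.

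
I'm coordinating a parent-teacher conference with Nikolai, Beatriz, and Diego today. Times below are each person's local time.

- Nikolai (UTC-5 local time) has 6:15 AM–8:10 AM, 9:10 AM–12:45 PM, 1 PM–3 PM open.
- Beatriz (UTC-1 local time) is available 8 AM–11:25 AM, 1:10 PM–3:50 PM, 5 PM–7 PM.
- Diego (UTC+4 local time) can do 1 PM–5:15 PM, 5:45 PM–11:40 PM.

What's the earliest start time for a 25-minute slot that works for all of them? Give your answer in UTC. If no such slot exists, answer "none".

Nikolai in UTC: 11:15-13:10, 14:10-17:45, 18:00-20:00 (add 5h to convert from UTC-5).
Beatriz in UTC: 09:00-12:25, 14:10-16:50, 18:00-20:00 (add 1h to convert from UTC-1).
Diego in UTC: 09:00-13:15, 13:45-19:40 (subtract 4h to convert from UTC+4).
Nikolai ∩ Beatriz: 11:15-12:25, 14:10-16:50, 18:00-20:00.
Nikolai ∩ Beatriz ∩ Diego: 11:15-12:25, 14:10-16:50, 18:00-19:40.
The first common window of at least 25 minutes is 11:15-12:25, so the earliest start is 11:15.

11:15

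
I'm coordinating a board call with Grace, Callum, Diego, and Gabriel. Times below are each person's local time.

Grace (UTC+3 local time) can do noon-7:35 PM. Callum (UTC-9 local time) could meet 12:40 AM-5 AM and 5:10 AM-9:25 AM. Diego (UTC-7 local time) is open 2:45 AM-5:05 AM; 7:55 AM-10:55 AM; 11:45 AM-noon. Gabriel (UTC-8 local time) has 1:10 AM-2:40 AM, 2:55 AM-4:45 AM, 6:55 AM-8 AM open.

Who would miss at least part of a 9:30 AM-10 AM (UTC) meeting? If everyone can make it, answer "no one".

Callum, Diego

Grace in UTC: 09:00-16:35 (subtract 3h to convert from UTC+3).
Callum in UTC: 09:40-14:00, 14:10-18:25 (add 9h to convert from UTC-9).
Diego in UTC: 09:45-12:05, 14:55-17:55, 18:45-19:00 (add 7h to convert from UTC-7).
Gabriel in UTC: 09:10-10:40, 10:55-12:45, 14:55-16:00 (add 8h to convert from UTC-8).
Grace: free for 09:30-10:00. Callum: not fully free for 09:30-10:00. Diego: not fully free for 09:30-10:00. Gabriel: free for 09:30-10:00.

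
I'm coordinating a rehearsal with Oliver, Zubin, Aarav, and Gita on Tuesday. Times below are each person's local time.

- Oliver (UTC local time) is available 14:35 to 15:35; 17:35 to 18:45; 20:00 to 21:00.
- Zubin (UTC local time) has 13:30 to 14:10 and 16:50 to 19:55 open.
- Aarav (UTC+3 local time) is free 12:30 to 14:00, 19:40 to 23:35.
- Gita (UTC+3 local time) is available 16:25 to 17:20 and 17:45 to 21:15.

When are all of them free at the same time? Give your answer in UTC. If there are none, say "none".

17:35-18:15

Oliver in UTC: 14:35-15:35, 17:35-18:45, 20:00-21:00.
Zubin in UTC: 13:30-14:10, 16:50-19:55.
Aarav in UTC: 09:30-11:00, 16:40-20:35 (subtract 3h to convert from UTC+3).
Gita in UTC: 13:25-14:20, 14:45-18:15 (subtract 3h to convert from UTC+3).
Oliver ∩ Zubin: 17:35-18:45.
Oliver ∩ Zubin ∩ Aarav: 17:35-18:45.
Oliver ∩ Zubin ∩ Aarav ∩ Gita: 17:35-18:15.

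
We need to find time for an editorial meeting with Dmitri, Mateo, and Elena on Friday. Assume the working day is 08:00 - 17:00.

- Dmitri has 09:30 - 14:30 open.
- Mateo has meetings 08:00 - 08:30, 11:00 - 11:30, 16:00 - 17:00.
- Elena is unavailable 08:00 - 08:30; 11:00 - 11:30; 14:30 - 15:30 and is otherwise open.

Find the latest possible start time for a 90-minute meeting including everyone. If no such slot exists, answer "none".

13:00

Dmitri free: 09:30-14:30.
Mateo free: 08:30-11:00, 11:30-16:00 (invert busy blocks within the working day).
Elena free: 08:30-11:00, 11:30-14:30, 15:30-17:00 (invert busy blocks within the working day).
Dmitri ∩ Mateo: 09:30-11:00, 11:30-14:30.
Dmitri ∩ Mateo ∩ Elena: 09:30-11:00, 11:30-14:30.
So the common availability across everyone is 09:30-11:00, 11:30-14:30.
The last common window of at least 90 minutes is 11:30-14:30; a 90-minute meeting can start as late as 13:00 and still end by 14:30.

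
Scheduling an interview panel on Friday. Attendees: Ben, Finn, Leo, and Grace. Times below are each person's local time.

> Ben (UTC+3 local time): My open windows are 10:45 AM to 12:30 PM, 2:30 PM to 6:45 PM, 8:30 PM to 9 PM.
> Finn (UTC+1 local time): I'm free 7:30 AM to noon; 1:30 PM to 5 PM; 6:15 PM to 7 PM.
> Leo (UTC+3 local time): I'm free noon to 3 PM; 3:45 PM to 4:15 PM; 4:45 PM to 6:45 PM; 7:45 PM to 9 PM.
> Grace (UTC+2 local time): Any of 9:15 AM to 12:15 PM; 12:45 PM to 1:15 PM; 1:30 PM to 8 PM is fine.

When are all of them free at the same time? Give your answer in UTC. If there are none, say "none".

Ben in UTC: 07:45-09:30, 11:30-15:45, 17:30-18:00 (subtract 3h to convert from UTC+3).
Finn in UTC: 06:30-11:00, 12:30-16:00, 17:15-18:00 (subtract 1h to convert from UTC+1).
Leo in UTC: 09:00-12:00, 12:45-13:15, 13:45-15:45, 16:45-18:00 (subtract 3h to convert from UTC+3).
Grace in UTC: 07:15-10:15, 10:45-11:15, 11:30-18:00 (subtract 2h to convert from UTC+2).
Ben ∩ Finn: 07:45-09:30, 12:30-15:45, 17:30-18:00.
Ben ∩ Finn ∩ Leo: 09:00-09:30, 12:45-13:15, 13:45-15:45, 17:30-18:00.
Ben ∩ Finn ∩ Leo ∩ Grace: 09:00-09:30, 12:45-13:15, 13:45-15:45, 17:30-18:00.
So the common availability across everyone is 09:00-09:30, 12:45-13:15, 13:45-15:45, 17:30-18:00.

09:00-09:30, 12:45-13:15, 13:45-15:45, 17:30-18:00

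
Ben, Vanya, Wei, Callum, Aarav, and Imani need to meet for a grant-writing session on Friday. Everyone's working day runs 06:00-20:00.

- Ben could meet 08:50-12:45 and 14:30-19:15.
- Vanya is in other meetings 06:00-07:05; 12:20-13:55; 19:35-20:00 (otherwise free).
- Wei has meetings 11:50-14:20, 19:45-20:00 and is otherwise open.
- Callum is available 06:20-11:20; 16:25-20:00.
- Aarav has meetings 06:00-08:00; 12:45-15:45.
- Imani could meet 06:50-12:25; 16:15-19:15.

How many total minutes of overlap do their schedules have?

320

Ben free: 08:50-12:45, 14:30-19:15.
Vanya free: 07:05-12:20, 13:55-19:35 (invert busy blocks within the working day).
Wei free: 06:00-11:50, 14:20-19:45 (invert busy blocks within the working day).
Callum free: 06:20-11:20, 16:25-20:00.
Aarav free: 08:00-12:45, 15:45-20:00 (invert busy blocks within the working day).
Imani free: 06:50-12:25, 16:15-19:15.
Ben ∩ Vanya: 08:50-12:20, 14:30-19:15.
Ben ∩ Vanya ∩ Wei: 08:50-11:50, 14:30-19:15.
Ben ∩ Vanya ∩ Wei ∩ Callum: 08:50-11:20, 16:25-19:15.
Ben ∩ Vanya ∩ Wei ∩ Callum ∩ Aarav: 08:50-11:20, 16:25-19:15.
Ben ∩ Vanya ∩ Wei ∩ Callum ∩ Aarav ∩ Imani: 08:50-11:20, 16:25-19:15.
Summing the common windows: 150 + 170 = 320 minutes.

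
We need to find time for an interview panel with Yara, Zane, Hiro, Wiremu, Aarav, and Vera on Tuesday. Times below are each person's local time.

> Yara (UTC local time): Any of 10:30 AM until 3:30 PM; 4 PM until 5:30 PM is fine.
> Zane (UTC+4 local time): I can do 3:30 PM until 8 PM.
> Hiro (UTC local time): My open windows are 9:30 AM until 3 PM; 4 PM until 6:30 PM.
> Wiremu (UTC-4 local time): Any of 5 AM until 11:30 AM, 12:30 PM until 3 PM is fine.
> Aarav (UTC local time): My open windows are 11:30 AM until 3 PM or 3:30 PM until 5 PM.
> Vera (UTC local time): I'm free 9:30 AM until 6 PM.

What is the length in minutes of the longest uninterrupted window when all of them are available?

210

Yara in UTC: 10:30-15:30, 16:00-17:30.
Zane in UTC: 11:30-16:00 (subtract 4h to convert from UTC+4).
Hiro in UTC: 09:30-15:00, 16:00-18:30.
Wiremu in UTC: 09:00-15:30, 16:30-19:00 (add 4h to convert from UTC-4).
Aarav in UTC: 11:30-15:00, 15:30-17:00.
Vera in UTC: 09:30-18:00.
Yara ∩ Zane: 11:30-15:30.
Yara ∩ Zane ∩ Hiro: 11:30-15:00.
Yara ∩ Zane ∩ Hiro ∩ Wiremu: 11:30-15:00.
Yara ∩ Zane ∩ Hiro ∩ Wiremu ∩ Aarav: 11:30-15:00.
Yara ∩ Zane ∩ Hiro ∩ Wiremu ∩ Aarav ∩ Vera: 11:30-15:00.
The longest is 11:30-15:00 at 210 minutes.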